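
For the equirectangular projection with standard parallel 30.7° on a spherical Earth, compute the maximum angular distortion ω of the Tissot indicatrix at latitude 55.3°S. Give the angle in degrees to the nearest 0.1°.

The equidistant cylindrical projection with φ₀ = 30.7° has h = 1 (meridians true) and k = cos φ₀ / cos φ along parallels.
At 55.3°: h = 1.000, k = 1.510; principal scales a = 1.510, b = 1.000.
sin(ω/2) = (a − b)/(a + b) = 0.5104/2.510 = 0.2033, so ω = 2 arcsin(0.2033) ≈ 23.5°.

23.5°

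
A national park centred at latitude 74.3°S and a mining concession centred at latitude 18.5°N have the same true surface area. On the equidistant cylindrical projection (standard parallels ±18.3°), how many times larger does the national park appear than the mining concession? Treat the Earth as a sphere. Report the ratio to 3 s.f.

3.50

The equidistant cylindrical projection with φ₀ = 18.3° has h = 1 (meridians true) and k = cos φ₀ / cos φ along parallels.
Areal scale at 74.3°: h·k = 1.000 × 3.509 = 3.509.
Areal scale at 18.5°: h·k = 1.000 × 1.001 = 1.001.
Ratio = 3.509/1.001 ≈ 3.50.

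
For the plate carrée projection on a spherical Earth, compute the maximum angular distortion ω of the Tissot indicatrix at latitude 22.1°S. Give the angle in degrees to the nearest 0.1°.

Plate carrée maps x = Rλ, y = Rφ. The meridian scale is h = 1 and the parallel scale is k = 1/cos φ = sec φ.
At 22.1°: h = 1.000, k = 1.079; principal scales a = 1.079, b = 1.000.
sin(ω/2) = (a − b)/(a + b) = 0.07930/2.079 = 0.03814, so ω = 2 arcsin(0.03814) ≈ 4.4°.

4.4°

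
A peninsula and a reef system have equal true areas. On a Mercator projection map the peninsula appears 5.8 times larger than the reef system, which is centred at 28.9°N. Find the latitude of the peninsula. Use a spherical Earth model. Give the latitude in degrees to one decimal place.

68.7°

Mercator areal scale is sec²φ, so apparent-area ratio = sec²φ₁ / sec²φ₂ = cos²φ₂ / cos²φ₁.
cos²φ₂ / cos²φ₁ = 5.8  ⇒  cos φ₁ = cos 28.9° / √5.8 = 0.8755/2.408 = 0.3635.
φ₁ = arccos(0.3635) ≈ 68.7°.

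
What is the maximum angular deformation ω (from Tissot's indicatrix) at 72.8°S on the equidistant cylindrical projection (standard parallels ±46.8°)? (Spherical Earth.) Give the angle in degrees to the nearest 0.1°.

46.7°

The equidistant cylindrical projection with φ₀ = 46.8° has h = 1 (meridians true) and k = cos φ₀ / cos φ along parallels.
At 72.8°: h = 1.000, k = 2.315; principal scales a = 2.315, b = 1.000.
sin(ω/2) = (a − b)/(a + b) = 1.315/3.315 = 0.3967, so ω = 2 arcsin(0.3967) ≈ 46.7°.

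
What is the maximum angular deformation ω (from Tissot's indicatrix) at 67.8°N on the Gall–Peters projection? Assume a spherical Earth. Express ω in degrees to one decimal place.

Gall–Peters is a cylindrical equal-area projection with standard parallels at ±45°. For cylindrical equal-area with standard parallel φ₀, h = cos φ / cos φ₀ and k = cos φ₀ / cos φ, so h·k = 1.
At 67.8°: h = 0.5343, k = 1.871; principal scales a = 1.871, b = 0.5343.
sin(ω/2) = (a − b)/(a + b) = 1.337/2.406 = 0.5558, so ω = 2 arcsin(0.5558) ≈ 67.5°.

67.5°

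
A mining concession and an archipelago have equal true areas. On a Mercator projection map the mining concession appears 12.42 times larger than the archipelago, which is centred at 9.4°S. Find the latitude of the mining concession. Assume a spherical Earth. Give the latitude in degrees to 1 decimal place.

73.7°

On Mercator, (apparent₁)/(apparent₂) = sec²φ₁ / sec²φ₂ when true areas are equal.
cos²φ₂ / cos²φ₁ = 12.42  ⇒  cos φ₁ = cos 9.4° / √12.42 = 0.9866/3.524 = 0.2799.
φ₁ = arccos(0.2799) ≈ 73.7°.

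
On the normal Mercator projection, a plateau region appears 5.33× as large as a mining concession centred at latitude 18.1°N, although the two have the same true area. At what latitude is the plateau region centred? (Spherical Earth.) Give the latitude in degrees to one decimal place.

65.7°

For equal true areas on Mercator, apparent areas scale as sec²φ, so the ratio is cos²φ₂ / cos²φ₁.
cos²φ₂ / cos²φ₁ = 5.33  ⇒  cos φ₁ = cos 18.1° / √5.33 = 0.9505/2.309 = 0.4117.
φ₁ = arccos(0.4117) ≈ 65.7°.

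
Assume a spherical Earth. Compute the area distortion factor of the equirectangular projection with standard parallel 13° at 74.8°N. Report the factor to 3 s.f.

3.72

With standard parallel φ₀ = 13°, the equirectangular projection gives x = Rλ cos φ₀, y = Rφ, so h = 1 and k = cos 13° / cos φ.
Areal scale = h·k = 1 × cos φ₀ / cos φ; at 74.8°, h = 1.000, k = 3.716, so h·k = 3.716.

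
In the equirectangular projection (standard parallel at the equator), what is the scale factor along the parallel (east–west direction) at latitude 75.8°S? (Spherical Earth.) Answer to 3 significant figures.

4.08

In the plate carrée (x = Rλ, y = Rφ), meridians are true-scale (h = 1) and parallels are stretched by k = sec φ.
k = 1/cos 75.8° = 1/0.2453 = 4.077.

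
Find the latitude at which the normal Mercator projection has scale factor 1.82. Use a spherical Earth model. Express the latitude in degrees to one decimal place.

56.7°

Mercator scale is k = sec φ = 1/cos φ.
1/cos φ = 1.82  ⇒  cos φ = 0.5495  ⇒  φ = arccos(0.5495) ≈ 56.7°.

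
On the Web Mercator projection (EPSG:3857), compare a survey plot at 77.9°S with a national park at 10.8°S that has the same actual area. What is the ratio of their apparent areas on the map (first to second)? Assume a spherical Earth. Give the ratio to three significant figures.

On Mercator, area is exaggerated by sec²φ = 1/cos²φ.
At 77.9°: sec²(77.9°) = 1/0.2096² = 22.76.
At 10.8°: sec²(10.8°) = 1/0.9823² = 1.036.
Ratio = 22.76/1.036 = cos²(10.8°)/cos²(77.9°) ≈ 22.0.

22.0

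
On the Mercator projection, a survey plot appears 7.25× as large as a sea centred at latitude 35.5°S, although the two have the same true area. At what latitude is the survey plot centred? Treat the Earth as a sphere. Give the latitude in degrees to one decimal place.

72.4°

For equal true areas on Mercator, apparent areas scale as sec²φ, so the ratio is cos²φ₂ / cos²φ₁.
cos²φ₂ / cos²φ₁ = 7.25  ⇒  cos φ₁ = cos 35.5° / √7.25 = 0.8141/2.693 = 0.3024.
φ₁ = arccos(0.3024) ≈ 72.4°.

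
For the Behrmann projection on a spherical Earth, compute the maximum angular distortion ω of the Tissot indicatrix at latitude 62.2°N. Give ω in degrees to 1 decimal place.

66.8°

The Behrmann projection is cylindrical equal-area with φ₀ = 30°. Cylindrical equal-area (φ₀ = 30°): h = cos φ / cos 30° along meridians, k = cos 30° / cos φ along parallels; h·k = 1.
At 62.2°: h = 0.5385, k = 1.857; principal scales a = 1.857, b = 0.5385.
sin(ω/2) = (a − b)/(a + b) = 1.318/2.395 = 0.5504, so ω = 2 arcsin(0.5504) ≈ 66.8°.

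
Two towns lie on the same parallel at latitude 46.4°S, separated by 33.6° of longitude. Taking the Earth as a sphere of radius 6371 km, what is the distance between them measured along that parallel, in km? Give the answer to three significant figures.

Arc length along a parallel = R cos φ · Δλ (with Δλ in radians).
= 6371 × cos 46.4° × (33.6° × π/180) = 6371 × 0.6896 × 0.5864 ≈ 2580 km.

2580 km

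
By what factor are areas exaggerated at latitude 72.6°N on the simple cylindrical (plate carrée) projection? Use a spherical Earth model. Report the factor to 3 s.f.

In the plate carrée (x = Rλ, y = Rφ), meridians are true-scale (h = 1) and parallels are stretched by k = sec φ.
Areal scale = h·k = 1 × sec φ; at 72.6°, h = 1.000, k = 3.344, so h·k = 3.344.

3.34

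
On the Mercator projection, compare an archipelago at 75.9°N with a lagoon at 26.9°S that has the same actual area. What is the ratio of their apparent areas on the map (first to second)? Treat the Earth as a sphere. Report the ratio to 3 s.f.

Mercator areal scale is sec²φ.
At 75.9°: sec²(75.9°) = 1/0.2436² = 16.85.
At 26.9°: sec²(26.9°) = 1/0.8918² = 1.257.
Ratio = 16.85/1.257 = cos²(26.9°)/cos²(75.9°) ≈ 13.4.

13.4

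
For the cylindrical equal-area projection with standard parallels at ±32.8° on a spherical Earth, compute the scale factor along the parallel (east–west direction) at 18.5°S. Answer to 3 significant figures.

Cylindrical equal-area (φ₀ = 32.8°): h = cos φ / cos 32.8° along meridians, k = cos 32.8° / cos φ along parallels; h·k = 1.
k = cos 32.8° / cos 18.5° = 0.8406/0.9483 = 0.8864.

0.886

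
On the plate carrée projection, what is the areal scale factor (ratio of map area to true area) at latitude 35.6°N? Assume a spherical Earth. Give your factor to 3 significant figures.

1.23

Plate carrée maps x = Rλ, y = Rφ. The meridian scale is h = 1 and the parallel scale is k = 1/cos φ = sec φ.
Areal scale = h·k = 1 × sec φ; at 35.6°, h = 1.000, k = 1.230, so h·k = 1.230.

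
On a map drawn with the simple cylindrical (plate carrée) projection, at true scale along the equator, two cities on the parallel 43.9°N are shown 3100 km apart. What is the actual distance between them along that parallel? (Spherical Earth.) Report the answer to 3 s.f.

2230 km

For the equirectangular projection with φ₀ = 0 (plate carrée), h = 1 along meridians and k = sec φ along parallels.
Along the parallel at 43.9°, map distances are exaggerated by k = sec 43.9° = 1.388.
True distance = 3100 / 1.388 = 3100 × cos 43.9° ≈ 2230 km.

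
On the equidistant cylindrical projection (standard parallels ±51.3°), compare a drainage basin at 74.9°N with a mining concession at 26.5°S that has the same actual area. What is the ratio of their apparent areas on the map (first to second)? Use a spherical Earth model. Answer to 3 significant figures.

3.44

With standard parallel φ₀ = 51.3°, the equirectangular projection gives x = Rλ cos φ₀, y = Rφ, so h = 1 and k = cos 51.3° / cos φ.
Areal scale at 74.9°: h·k = 1.000 × 2.400 = 2.400.
Areal scale at 26.5°: h·k = 1.000 × 0.6986 = 0.6986.
Ratio = 2.400/0.6986 ≈ 3.44.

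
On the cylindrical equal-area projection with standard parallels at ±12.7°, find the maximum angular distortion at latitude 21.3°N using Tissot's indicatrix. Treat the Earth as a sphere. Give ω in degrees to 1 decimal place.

5.3°

A cylindrical equal-area projection with standard parallel φ₀ has meridian scale h = cos φ / cos φ₀ and parallel scale k = cos φ₀ / cos φ (so areas are preserved, h·k = 1).
At 21.3°: h = 0.9551, k = 1.047; principal scales a = 1.047, b = 0.9551.
sin(ω/2) = (a − b)/(a + b) = 0.09200/2.002 = 0.04595, so ω = 2 arcsin(0.04595) ≈ 5.3°.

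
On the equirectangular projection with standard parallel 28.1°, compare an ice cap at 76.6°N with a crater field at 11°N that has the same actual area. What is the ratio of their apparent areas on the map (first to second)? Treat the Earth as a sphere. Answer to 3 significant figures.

With standard parallel φ₀ = 28.1°, the equirectangular projection gives x = Rλ cos φ₀, y = Rφ, so h = 1 and k = cos 28.1° / cos φ.
Areal scale at 76.6°: h·k = 1.000 × 3.806 = 3.806.
Areal scale at 11°: h·k = 1.000 × 0.8986 = 0.8986.
Ratio = 3.806/0.8986 ≈ 4.24.

4.24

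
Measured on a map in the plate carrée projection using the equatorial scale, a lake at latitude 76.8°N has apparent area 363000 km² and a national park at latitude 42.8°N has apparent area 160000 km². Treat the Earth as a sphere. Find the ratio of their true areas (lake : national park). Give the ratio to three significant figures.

Plate carrée has h = 1 and k = sec φ, giving areal scale sec φ; true area = (apparent area) · cos φ.
True area of lake: 363000 × cos(76.8°) = 363000 × 0.2284 = 82890 km².
True area of national park: 160000 × cos(42.8°) = 160000 × 0.7337 = 117400 km².
Ratio = 82890 / 117400 ≈ 0.706.

0.706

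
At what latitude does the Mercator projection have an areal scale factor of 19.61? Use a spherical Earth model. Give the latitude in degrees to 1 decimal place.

Mercator areal scale is sec²φ.
sec²φ = 19.61  ⇒  cos²φ = 0.05099  ⇒  cos φ = 0.2258.
φ = arccos(0.2258) ≈ 76.9°.

76.9°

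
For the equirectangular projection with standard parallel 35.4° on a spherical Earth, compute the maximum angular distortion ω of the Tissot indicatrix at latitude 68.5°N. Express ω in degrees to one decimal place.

44.6°

With standard parallel φ₀ = 35.4°, the equirectangular projection gives x = Rλ cos φ₀, y = Rφ, so h = 1 and k = cos 35.4° / cos φ.
At 68.5°: h = 1.000, k = 2.224; principal scales a = 2.224, b = 1.000.
sin(ω/2) = (a − b)/(a + b) = 1.224/3.224 = 0.3797, so ω = 2 arcsin(0.3797) ≈ 44.6°.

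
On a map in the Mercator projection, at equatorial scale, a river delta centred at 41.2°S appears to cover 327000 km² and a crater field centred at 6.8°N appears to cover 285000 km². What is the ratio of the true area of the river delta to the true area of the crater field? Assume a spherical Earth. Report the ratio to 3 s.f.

0.659

On Mercator the areal scale is sec²φ, so true area = apparent × cos²φ.
True area of river delta: 327000 × cos²(41.2°) = 327000 × 0.5661 = 185100 km².
True area of crater field: 285000 × cos²(6.8°) = 285000 × 0.9860 = 281000 km².
Ratio = 185100 / 281000 ≈ 0.659.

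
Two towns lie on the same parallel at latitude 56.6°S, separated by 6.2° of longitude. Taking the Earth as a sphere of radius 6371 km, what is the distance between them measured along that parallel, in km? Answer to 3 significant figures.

Arc length along a parallel = R cos φ · Δλ (with Δλ in radians).
= 6371 × cos 56.6° × (6.2° × π/180) = 6371 × 0.5505 × 0.1082 ≈ 380 km.

380 km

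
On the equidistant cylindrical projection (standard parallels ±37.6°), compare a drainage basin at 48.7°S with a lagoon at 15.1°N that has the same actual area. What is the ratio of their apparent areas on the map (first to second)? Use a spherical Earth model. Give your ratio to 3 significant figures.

1.46

With standard parallel φ₀ = 37.6°, the equirectangular projection gives x = Rλ cos φ₀, y = Rφ, so h = 1 and k = cos 37.6° / cos φ.
Areal scale at 48.7°: h·k = 1.000 × 1.200 = 1.200.
Areal scale at 15.1°: h·k = 1.000 × 0.8206 = 0.8206.
Ratio = 1.200/0.8206 ≈ 1.46.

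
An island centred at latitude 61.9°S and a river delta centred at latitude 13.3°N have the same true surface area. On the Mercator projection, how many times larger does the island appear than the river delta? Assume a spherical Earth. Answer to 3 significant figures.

4.27

On Mercator, area is exaggerated by sec²φ = 1/cos²φ.
At 61.9°: sec²(61.9°) = 1/0.4710² = 4.508.
At 13.3°: sec²(13.3°) = 1/0.9732² = 1.056.
Ratio = 4.508/1.056 = cos²(13.3°)/cos²(61.9°) ≈ 4.27.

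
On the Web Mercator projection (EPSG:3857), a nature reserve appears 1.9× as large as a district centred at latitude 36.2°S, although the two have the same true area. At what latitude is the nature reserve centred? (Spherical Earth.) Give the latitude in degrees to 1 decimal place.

For equal true areas on Mercator, apparent areas scale as sec²φ, so the ratio is cos²φ₂ / cos²φ₁.
cos²φ₂ / cos²φ₁ = 1.9  ⇒  cos φ₁ = cos 36.2° / √1.9 = 0.8070/1.378 = 0.5854.
φ₁ = arccos(0.5854) ≈ 54.2°.

54.2°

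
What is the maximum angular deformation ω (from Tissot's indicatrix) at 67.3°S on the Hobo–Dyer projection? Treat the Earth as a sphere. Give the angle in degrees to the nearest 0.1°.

Hobo–Dyer is a cylindrical equal-area projection with standard parallels at ±37.5°. Cylindrical equal-area (φ₀ = 37.5°): h = cos φ / cos 37.5° along meridians, k = cos 37.5° / cos φ along parallels; h·k = 1.
At 67.3°: h = 0.4864, k = 2.056; principal scales a = 2.056, b = 0.4864.
sin(ω/2) = (a − b)/(a + b) = 1.569/2.542 = 0.6173, so ω = 2 arcsin(0.6173) ≈ 76.2°.

76.2°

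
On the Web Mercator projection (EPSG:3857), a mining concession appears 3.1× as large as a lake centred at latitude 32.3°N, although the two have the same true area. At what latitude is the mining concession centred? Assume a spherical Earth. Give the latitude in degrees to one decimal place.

61.3°

For equal true areas on Mercator, apparent areas scale as sec²φ, so the ratio is cos²φ₂ / cos²φ₁.
cos²φ₂ / cos²φ₁ = 3.1  ⇒  cos φ₁ = cos 32.3° / √3.1 = 0.8453/1.761 = 0.4801.
φ₁ = arccos(0.4801) ≈ 61.3°.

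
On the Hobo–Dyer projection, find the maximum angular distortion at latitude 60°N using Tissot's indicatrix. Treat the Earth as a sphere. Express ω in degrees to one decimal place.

The Hobo–Dyer projection is cylindrical equal-area with φ₀ = 37.5°. A cylindrical equal-area projection with standard parallel φ₀ has meridian scale h = cos φ / cos φ₀ and parallel scale k = cos φ₀ / cos φ (so areas are preserved, h·k = 1).
At 60°: h = 0.6302, k = 1.587; principal scales a = 1.587, b = 0.6302.
sin(ω/2) = (a − b)/(a + b) = 0.9565/2.217 = 0.4314, so ω = 2 arcsin(0.4314) ≈ 51.1°.

51.1°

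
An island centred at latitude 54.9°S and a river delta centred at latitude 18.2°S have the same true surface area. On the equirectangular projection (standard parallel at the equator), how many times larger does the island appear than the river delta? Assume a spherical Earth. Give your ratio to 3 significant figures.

Plate carrée maps x = Rλ, y = Rφ. The meridian scale is h = 1 and the parallel scale is k = 1/cos φ = sec φ.
Areal scale at 54.9°: h·k = 1.000 × 1.739 = 1.739.
Areal scale at 18.2°: h·k = 1.000 × 1.053 = 1.053.
Ratio = 1.739/1.053 ≈ 1.65.

1.65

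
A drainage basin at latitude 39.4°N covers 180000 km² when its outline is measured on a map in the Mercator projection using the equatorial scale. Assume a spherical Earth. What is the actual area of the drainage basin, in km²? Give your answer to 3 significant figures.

The Mercator projection is conformal; its linear scale factor is the same in every direction and equals sec φ = 1/cos φ.
Areal scale = k² = sec²φ = 1/cos²(39.4°) = 1/0.7727² = 1.675.
True area = apparent / (areal scale) = 180000 / 1.675 ≈ 107000 km².

107000 km²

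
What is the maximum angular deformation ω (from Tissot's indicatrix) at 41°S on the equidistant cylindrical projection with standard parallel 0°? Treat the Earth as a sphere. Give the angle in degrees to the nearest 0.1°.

Plate carrée maps x = Rλ, y = Rφ. The meridian scale is h = 1 and the parallel scale is k = 1/cos φ = sec φ.
At 41°: h = 1.000, k = 1.325; principal scales a = 1.325, b = 1.000.
sin(ω/2) = (a − b)/(a + b) = 0.3250/2.325 = 0.1398, so ω = 2 arcsin(0.1398) ≈ 16.1°.

16.1°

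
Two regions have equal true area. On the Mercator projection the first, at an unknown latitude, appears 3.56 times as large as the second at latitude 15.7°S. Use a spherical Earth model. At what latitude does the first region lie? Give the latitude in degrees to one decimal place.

On Mercator, (apparent₁)/(apparent₂) = sec²φ₁ / sec²φ₂ when true areas are equal.
cos²φ₂ / cos²φ₁ = 3.56  ⇒  cos φ₁ = cos 15.7° / √3.56 = 0.9627/1.887 = 0.5102.
φ₁ = arccos(0.5102) ≈ 59.3°.

59.3°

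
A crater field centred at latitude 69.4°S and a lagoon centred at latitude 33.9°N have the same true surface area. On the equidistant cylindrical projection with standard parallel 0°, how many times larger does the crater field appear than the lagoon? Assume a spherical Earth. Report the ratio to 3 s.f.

For the equirectangular projection with φ₀ = 0 (plate carrée), h = 1 along meridians and k = sec φ along parallels.
Areal scale at 69.4°: h·k = 1.000 × 2.842 = 2.842.
Areal scale at 33.9°: h·k = 1.000 × 1.205 = 1.205.
Ratio = 2.842/1.205 ≈ 2.36.

2.36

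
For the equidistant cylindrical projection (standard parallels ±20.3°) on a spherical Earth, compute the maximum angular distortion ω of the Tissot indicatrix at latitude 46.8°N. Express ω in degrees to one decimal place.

In the equirectangular projection with standard parallel φ₀ = 20.3° (x = Rλ cos φ₀, y = Rφ), meridians are true-scale (h = 1) and the parallel scale is k = cos φ₀ / cos φ.
At 46.8°: h = 1.000, k = 1.370; principal scales a = 1.370, b = 1.000.
sin(ω/2) = (a − b)/(a + b) = 0.3701/2.370 = 0.1561, so ω = 2 arcsin(0.1561) ≈ 18.0°.

18.0°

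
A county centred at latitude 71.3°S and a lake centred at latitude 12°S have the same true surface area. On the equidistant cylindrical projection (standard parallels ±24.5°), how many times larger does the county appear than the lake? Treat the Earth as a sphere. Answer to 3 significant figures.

In the equirectangular projection with standard parallel φ₀ = 24.5° (x = Rλ cos φ₀, y = Rφ), meridians are true-scale (h = 1) and the parallel scale is k = cos φ₀ / cos φ.
Areal scale at 71.3°: h·k = 1.000 × 2.838 = 2.838.
Areal scale at 12°: h·k = 1.000 × 0.9303 = 0.9303.
Ratio = 2.838/0.9303 ≈ 3.05.

3.05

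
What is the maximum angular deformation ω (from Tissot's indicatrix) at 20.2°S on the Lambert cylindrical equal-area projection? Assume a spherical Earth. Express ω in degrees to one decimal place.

The Lambert cylindrical equal-area projection is the cylindrical equal-area projection with its standard parallel at the equator (φ₀ = 0). Cylindrical equal-area (φ₀ = 0°): h = cos φ / cos 0° along meridians, k = cos 0° / cos φ along parallels; h·k = 1.
At 20.2°: h = 0.9385, k = 1.066; principal scales a = 1.066, b = 0.9385.
sin(ω/2) = (a − b)/(a + b) = 0.1270/2.004 = 0.06339, so ω = 2 arcsin(0.06339) ≈ 7.3°.

7.3°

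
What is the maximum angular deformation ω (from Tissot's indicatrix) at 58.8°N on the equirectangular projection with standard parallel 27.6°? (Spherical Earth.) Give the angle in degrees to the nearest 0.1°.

The equidistant cylindrical projection with φ₀ = 27.6° has h = 1 (meridians true) and k = cos φ₀ / cos φ along parallels.
At 58.8°: h = 1.000, k = 1.711; principal scales a = 1.711, b = 1.000.
sin(ω/2) = (a − b)/(a + b) = 0.7107/2.711 = 0.2622, so ω = 2 arcsin(0.2622) ≈ 30.4°.

30.4°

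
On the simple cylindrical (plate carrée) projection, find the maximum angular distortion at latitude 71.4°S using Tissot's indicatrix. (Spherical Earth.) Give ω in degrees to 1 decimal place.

In the plate carrée (x = Rλ, y = Rφ), meridians are true-scale (h = 1) and parallels are stretched by k = sec φ.
At 71.4°: h = 1.000, k = 3.135; principal scales a = 3.135, b = 1.000.
sin(ω/2) = (a − b)/(a + b) = 2.135/4.135 = 0.5163, so ω = 2 arcsin(0.5163) ≈ 62.2°.

62.2°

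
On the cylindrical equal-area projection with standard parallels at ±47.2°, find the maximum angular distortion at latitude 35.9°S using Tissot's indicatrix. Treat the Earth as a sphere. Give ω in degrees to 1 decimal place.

For cylindrical equal-area with standard parallel φ₀, h = cos φ / cos φ₀ and k = cos φ₀ / cos φ, so h·k = 1.
At 35.9°: h = 1.192, k = 0.8388; principal scales a = 1.192, b = 0.8388.
sin(ω/2) = (a − b)/(a + b) = 0.3534/2.031 = 0.1740, so ω = 2 arcsin(0.1740) ≈ 20.0°.

20.0°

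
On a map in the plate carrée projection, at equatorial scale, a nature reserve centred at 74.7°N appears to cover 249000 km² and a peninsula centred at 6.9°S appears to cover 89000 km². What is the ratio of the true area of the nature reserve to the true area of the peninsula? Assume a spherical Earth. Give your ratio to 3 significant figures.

0.744

Plate carrée has h = 1 and k = sec φ, giving areal scale sec φ; true area = (apparent area) · cos φ.
True area of nature reserve: 249000 × cos(74.7°) = 249000 × 0.2639 = 65700 km².
True area of peninsula: 89000 × cos(6.9°) = 89000 × 0.9928 = 88360 km².
Ratio = 65700 / 88360 ≈ 0.744.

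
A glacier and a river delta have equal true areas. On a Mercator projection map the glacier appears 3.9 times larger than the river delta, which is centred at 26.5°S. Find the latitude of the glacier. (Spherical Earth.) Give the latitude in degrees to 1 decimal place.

On Mercator, (apparent₁)/(apparent₂) = sec²φ₁ / sec²φ₂ when true areas are equal.
cos²φ₂ / cos²φ₁ = 3.9  ⇒  cos φ₁ = cos 26.5° / √3.9 = 0.8949/1.975 = 0.4532.
φ₁ = arccos(0.4532) ≈ 63.1°.

63.1°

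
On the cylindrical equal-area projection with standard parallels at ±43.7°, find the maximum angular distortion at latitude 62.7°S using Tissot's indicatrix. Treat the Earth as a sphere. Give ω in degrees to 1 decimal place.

For cylindrical equal-area with standard parallel φ₀, h = cos φ / cos φ₀ and k = cos φ₀ / cos φ, so h·k = 1.
At 62.7°: h = 0.6344, k = 1.576; principal scales a = 1.576, b = 0.6344.
sin(ω/2) = (a − b)/(a + b) = 0.9419/2.211 = 0.4261, so ω = 2 arcsin(0.4261) ≈ 50.4°.

50.4°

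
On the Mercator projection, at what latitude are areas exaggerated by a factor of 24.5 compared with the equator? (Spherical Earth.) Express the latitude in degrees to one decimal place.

Mercator areal scale is sec²φ.
sec²φ = 24.5  ⇒  cos²φ = 0.04082  ⇒  cos φ = 0.2020.
φ = arccos(0.2020) ≈ 78.3°.

78.3°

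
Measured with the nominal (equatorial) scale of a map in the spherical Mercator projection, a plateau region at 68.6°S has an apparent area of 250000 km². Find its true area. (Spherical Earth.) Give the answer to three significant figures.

For Mercator, h = k = sec φ (a conformal cylindrical projection has a single point scale, 1/cos φ).
Areal scale = k² = sec²φ = 1/cos²(68.6°) = 1/0.3649² = 7.511.
True area = apparent / (areal scale) = 250000 / 7.511 ≈ 33300 km².

33300 km²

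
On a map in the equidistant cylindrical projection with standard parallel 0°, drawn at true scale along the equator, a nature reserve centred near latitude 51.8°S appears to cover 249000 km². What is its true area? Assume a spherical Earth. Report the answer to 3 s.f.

In the plate carrée (x = Rλ, y = Rφ), meridians are true-scale (h = 1) and parallels are stretched by k = sec φ.
Areal scale = h·k = 1 × sec φ; at 51.8°, h = 1.000, k = 1.617, so h·k = 1.617.
True area = apparent / (areal scale) = 249000 / 1.617 ≈ 154000 km².

154000 km²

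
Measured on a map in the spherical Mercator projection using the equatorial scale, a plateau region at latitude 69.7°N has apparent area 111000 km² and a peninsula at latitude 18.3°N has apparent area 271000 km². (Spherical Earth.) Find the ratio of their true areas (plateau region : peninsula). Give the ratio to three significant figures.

Since Mercator area scale is 1/cos²φ, the true area equals the apparent area multiplied by cos²φ.
True area of plateau region: 111000 × cos²(69.7°) = 111000 × 0.1204 = 13360 km².
True area of peninsula: 271000 × cos²(18.3°) = 271000 × 0.9014 = 244300 km².
Ratio = 13360 / 244300 ≈ 0.0547.

0.0547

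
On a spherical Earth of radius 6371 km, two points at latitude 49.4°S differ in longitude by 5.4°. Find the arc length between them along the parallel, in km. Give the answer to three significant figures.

391 km

Arc length along a parallel = R cos φ · Δλ (with Δλ in radians).
= 6371 × cos 49.4° × (5.4° × π/180) = 6371 × 0.6508 × 0.09425 ≈ 391 km.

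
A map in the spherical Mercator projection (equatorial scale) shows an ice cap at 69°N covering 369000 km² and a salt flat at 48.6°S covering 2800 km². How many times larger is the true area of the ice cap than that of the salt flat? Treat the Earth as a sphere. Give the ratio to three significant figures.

38.7

Mercator's areal exaggeration is sec²φ; hence true area = (apparent area) · cos²φ.
True area of ice cap: 369000 × cos²(69°) = 369000 × 0.1284 = 47390 km².
True area of salt flat: 2800 × cos²(48.6°) = 2800 × 0.4373 = 1225 km².
Ratio = 47390 / 1225 ≈ 38.7.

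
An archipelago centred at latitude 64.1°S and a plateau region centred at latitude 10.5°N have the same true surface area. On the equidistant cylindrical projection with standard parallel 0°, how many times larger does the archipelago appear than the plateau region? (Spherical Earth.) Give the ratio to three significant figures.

2.25

Plate carrée maps x = Rλ, y = Rφ. The meridian scale is h = 1 and the parallel scale is k = 1/cos φ = sec φ.
Areal scale at 64.1°: h·k = 1.000 × 2.289 = 2.289.
Areal scale at 10.5°: h·k = 1.000 × 1.017 = 1.017.
Ratio = 2.289/1.017 ≈ 2.25.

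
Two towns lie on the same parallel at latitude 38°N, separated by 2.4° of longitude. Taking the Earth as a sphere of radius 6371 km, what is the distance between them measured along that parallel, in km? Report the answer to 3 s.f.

210 km

Arc length along a parallel = R cos φ · Δλ (with Δλ in radians).
= 6371 × cos 38° × (2.4° × π/180) = 6371 × 0.7880 × 0.04189 ≈ 210 km.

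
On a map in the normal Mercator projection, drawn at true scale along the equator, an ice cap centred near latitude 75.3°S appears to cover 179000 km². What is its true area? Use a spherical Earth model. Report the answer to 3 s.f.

Mercator is conformal, so the point scale is isotropic: h = k = sec φ = 1/cos φ.
Areal scale = k² = sec²φ = 1/cos²(75.3°) = 1/0.2538² = 15.53.
True area = apparent / (areal scale) = 179000 / 15.53 ≈ 11500 km².

11500 km²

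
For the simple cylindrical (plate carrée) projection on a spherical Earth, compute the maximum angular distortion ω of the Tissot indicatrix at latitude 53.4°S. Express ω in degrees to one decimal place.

In the plate carrée (x = Rλ, y = Rφ), meridians are true-scale (h = 1) and parallels are stretched by k = sec φ.
At 53.4°: h = 1.000, k = 1.677; principal scales a = 1.677, b = 1.000.
sin(ω/2) = (a − b)/(a + b) = 0.6772/2.677 = 0.2530, so ω = 2 arcsin(0.2530) ≈ 29.3°.

29.3°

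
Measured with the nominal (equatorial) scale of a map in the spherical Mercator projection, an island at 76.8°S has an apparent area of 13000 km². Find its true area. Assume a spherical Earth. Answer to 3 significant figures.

678 km²

Mercator is conformal, so the point scale is isotropic: h = k = sec φ = 1/cos φ.
Areal scale = k² = sec²φ = 1/cos²(76.8°) = 1/0.2284² = 19.18.
True area = apparent / (areal scale) = 13000 / 19.18 ≈ 678 km².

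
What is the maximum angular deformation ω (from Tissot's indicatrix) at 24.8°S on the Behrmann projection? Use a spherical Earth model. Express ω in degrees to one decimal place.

5.4°

The Behrmann projection is cylindrical equal-area with φ₀ = 30°. Cylindrical equal-area (φ₀ = 30°): h = cos φ / cos 30° along meridians, k = cos 30° / cos φ along parallels; h·k = 1.
At 24.8°: h = 1.048, k = 0.9540; principal scales a = 1.048, b = 0.9540.
sin(ω/2) = (a − b)/(a + b) = 0.09420/2.002 = 0.04705, so ω = 2 arcsin(0.04705) ≈ 5.4°.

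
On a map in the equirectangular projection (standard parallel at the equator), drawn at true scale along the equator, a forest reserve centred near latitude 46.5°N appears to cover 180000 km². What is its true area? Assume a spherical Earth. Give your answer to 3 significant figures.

124000 km²

In the plate carrée (x = Rλ, y = Rφ), meridians are true-scale (h = 1) and parallels are stretched by k = sec φ.
Areal scale = h·k = 1 × sec φ; at 46.5°, h = 1.000, k = 1.453, so h·k = 1.453.
True area = apparent / (areal scale) = 180000 / 1.453 ≈ 124000 km².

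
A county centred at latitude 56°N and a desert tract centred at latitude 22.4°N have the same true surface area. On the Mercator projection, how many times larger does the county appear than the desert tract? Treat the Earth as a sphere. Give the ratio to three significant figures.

Mercator areal scale is sec²φ.
At 56°: sec²(56°) = 1/0.5592² = 3.198.
At 22.4°: sec²(22.4°) = 1/0.9245² = 1.170.
Ratio = 3.198/1.170 = cos²(22.4°)/cos²(56°) ≈ 2.73.

2.73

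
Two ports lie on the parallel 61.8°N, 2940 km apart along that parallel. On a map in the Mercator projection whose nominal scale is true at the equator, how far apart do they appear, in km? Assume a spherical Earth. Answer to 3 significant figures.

Mercator is conformal, so the point scale is isotropic: h = k = sec φ = 1/cos φ.
Along the parallel, k = sec 61.8° = 1/0.4726 = 2.116.
Map distance = 2940 × 2.116 ≈ 6220 km.

6220 km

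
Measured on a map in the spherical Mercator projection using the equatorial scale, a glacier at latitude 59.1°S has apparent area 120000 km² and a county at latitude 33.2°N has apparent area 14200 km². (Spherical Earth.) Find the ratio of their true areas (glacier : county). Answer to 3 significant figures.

3.18

Mercator's areal exaggeration is sec²φ; hence true area = (apparent area) · cos²φ.
True area of glacier: 120000 × cos²(59.1°) = 120000 × 0.2637 = 31650 km².
True area of county: 14200 × cos²(33.2°) = 14200 × 0.7002 = 9942 km².
Ratio = 31650 / 9942 ≈ 3.18.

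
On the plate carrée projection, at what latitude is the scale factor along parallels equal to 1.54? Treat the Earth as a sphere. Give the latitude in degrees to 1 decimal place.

49.5°

Plate carrée: h = 1, k = sec φ along parallels.
sec φ = 1.54  ⇒  cos φ = 0.6494  ⇒  φ ≈ 49.5°.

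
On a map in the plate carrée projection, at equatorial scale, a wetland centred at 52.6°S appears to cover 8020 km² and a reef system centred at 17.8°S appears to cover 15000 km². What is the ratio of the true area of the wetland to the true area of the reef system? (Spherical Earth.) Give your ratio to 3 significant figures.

Plate carrée has h = 1 and k = sec φ, giving areal scale sec φ; true area = (apparent area) · cos φ.
True area of wetland: 8020 × cos(52.6°) = 8020 × 0.6074 = 4871 km².
True area of reef system: 15000 × cos(17.8°) = 15000 × 0.9521 = 14280 km².
Ratio = 4871 / 14280 ≈ 0.341.

0.341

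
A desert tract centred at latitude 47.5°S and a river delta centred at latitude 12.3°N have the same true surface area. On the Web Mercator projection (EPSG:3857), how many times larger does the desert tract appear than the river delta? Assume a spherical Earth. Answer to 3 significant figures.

2.09

Mercator is conformal with k = sec φ, so areal scale = k² = sec²φ.
At 47.5°: sec²(47.5°) = 1/0.6756² = 2.191.
At 12.3°: sec²(12.3°) = 1/0.9770² = 1.048.
Ratio = 2.191/1.048 = cos²(12.3°)/cos²(47.5°) ≈ 2.09.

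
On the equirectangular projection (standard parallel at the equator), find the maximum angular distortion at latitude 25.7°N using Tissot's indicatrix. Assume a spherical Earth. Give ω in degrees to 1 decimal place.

6.0°

In the plate carrée (x = Rλ, y = Rφ), meridians are true-scale (h = 1) and parallels are stretched by k = sec φ.
At 25.7°: h = 1.000, k = 1.110; principal scales a = 1.110, b = 1.000.
sin(ω/2) = (a − b)/(a + b) = 0.1098/2.110 = 0.05204, so ω = 2 arcsin(0.05204) ≈ 6.0°.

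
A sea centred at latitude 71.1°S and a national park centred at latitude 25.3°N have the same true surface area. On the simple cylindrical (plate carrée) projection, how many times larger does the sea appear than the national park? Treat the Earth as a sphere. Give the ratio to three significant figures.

2.79

For the equirectangular projection with φ₀ = 0 (plate carrée), h = 1 along meridians and k = sec φ along parallels.
Areal scale at 71.1°: h·k = 1.000 × 3.087 = 3.087.
Areal scale at 25.3°: h·k = 1.000 × 1.106 = 1.106.
Ratio = 3.087/1.106 ≈ 2.79.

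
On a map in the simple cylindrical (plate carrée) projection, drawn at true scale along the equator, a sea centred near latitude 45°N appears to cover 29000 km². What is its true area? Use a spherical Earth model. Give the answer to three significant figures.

20500 km²

In the plate carrée (x = Rλ, y = Rφ), meridians are true-scale (h = 1) and parallels are stretched by k = sec φ.
Areal scale = h·k = 1 × sec φ; at 45°, h = 1.000, k = 1.414, so h·k = 1.414.
True area = apparent / (areal scale) = 29000 / 1.414 ≈ 20500 km².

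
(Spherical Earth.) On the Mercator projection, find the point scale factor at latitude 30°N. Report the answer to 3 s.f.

The Mercator projection is conformal; its linear scale factor is the same in every direction and equals sec φ = 1/cos φ.
k = 1/cos 30° = 1/0.8660 = 1.155.

1.15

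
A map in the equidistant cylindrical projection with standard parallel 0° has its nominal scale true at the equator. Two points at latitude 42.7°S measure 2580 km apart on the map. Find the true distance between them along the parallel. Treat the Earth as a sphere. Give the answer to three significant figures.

1900 km

For the equirectangular projection with φ₀ = 0 (plate carrée), h = 1 along meridians and k = sec φ along parallels.
Along the parallel at 42.7°, map distances are exaggerated by k = sec 42.7° = 1.361.
True distance = 2580 / 1.361 = 2580 × cos 42.7° ≈ 1900 km.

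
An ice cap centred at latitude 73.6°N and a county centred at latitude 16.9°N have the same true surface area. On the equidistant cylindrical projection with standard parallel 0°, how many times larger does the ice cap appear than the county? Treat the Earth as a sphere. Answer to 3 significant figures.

3.39

For the equirectangular projection with φ₀ = 0 (plate carrée), h = 1 along meridians and k = sec φ along parallels.
Areal scale at 73.6°: h·k = 1.000 × 3.542 = 3.542.
Areal scale at 16.9°: h·k = 1.000 × 1.045 = 1.045.
Ratio = 3.542/1.045 ≈ 3.39.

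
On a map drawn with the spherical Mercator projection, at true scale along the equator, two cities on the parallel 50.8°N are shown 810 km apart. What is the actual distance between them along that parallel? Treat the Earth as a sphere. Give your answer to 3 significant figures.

The Mercator projection is conformal; its linear scale factor is the same in every direction and equals sec φ = 1/cos φ.
Along the parallel at 50.8°, map distances are exaggerated by k = sec 50.8° = 1.582.
True distance = 810 / 1.582 = 810 × cos 50.8° ≈ 512 km.

512 km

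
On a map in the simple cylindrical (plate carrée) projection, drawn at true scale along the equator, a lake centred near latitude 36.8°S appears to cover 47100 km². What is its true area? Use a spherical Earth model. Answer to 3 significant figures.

37700 km²

For the equirectangular projection with φ₀ = 0 (plate carrée), h = 1 along meridians and k = sec φ along parallels.
Areal scale = h·k = 1 × sec φ; at 36.8°, h = 1.000, k = 1.249, so h·k = 1.249.
True area = apparent / (areal scale) = 47100 / 1.249 ≈ 37700 km².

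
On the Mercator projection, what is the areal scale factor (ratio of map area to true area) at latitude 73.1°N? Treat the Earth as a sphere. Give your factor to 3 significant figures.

The Mercator projection is conformal; its linear scale factor is the same in every direction and equals sec φ = 1/cos φ.
Areal scale = k² = sec²φ = 1/cos²(73.1°) = 1/0.2907² = 11.83.

11.8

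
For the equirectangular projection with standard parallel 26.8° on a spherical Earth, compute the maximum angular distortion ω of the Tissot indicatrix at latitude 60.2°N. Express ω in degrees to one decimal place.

The equidistant cylindrical projection with φ₀ = 26.8° has h = 1 (meridians true) and k = cos φ₀ / cos φ along parallels.
At 60.2°: h = 1.000, k = 1.796; principal scales a = 1.796, b = 1.000.
sin(ω/2) = (a − b)/(a + b) = 0.7960/2.796 = 0.2847, so ω = 2 arcsin(0.2847) ≈ 33.1°.

33.1°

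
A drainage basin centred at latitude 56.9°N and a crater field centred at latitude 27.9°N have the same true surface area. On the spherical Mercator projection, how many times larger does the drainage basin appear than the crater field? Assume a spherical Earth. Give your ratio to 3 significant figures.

Mercator areal scale is sec²φ.
At 56.9°: sec²(56.9°) = 1/0.5461² = 3.353.
At 27.9°: sec²(27.9°) = 1/0.8838² = 1.280.
Ratio = 3.353/1.280 = cos²(27.9°)/cos²(56.9°) ≈ 2.62.

2.62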